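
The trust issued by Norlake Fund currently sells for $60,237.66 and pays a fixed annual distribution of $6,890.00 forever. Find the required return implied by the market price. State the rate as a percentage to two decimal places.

11.44%

P = C/r ⇒ r = C/P = $6,890.00/$60,237.66 = 0.114380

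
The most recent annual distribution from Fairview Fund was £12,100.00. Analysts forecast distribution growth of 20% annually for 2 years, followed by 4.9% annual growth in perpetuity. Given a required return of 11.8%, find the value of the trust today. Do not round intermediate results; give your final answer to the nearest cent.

£238856.65

D_1 = 14520.00000
D_2 = 17424.00000
Terminal value at year 2: TV = D_2×(1+g_2)/(r−g_2) = 18277.77600/0.069 = 264895.30435
P_0 = D_1/(1+r)^1 + D_2/(1+r)^2 + TV/(1+r)^2
    = 12987.47764 + 13940.04755 + 211929.12877 = 238856.65396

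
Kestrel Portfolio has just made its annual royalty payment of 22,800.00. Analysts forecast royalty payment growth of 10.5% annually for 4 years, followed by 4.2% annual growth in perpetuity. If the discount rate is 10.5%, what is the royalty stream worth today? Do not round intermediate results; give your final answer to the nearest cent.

468304.76

D_1 = 25194.00000
D_2 = 27839.37000
D_3 = 30762.50385
D_4 = 33992.56675
Terminal value at year 4: TV = D_4×(1+g_2)/(r−g_2) = 35420.25456/0.063 = 562226.26282
P_0 = D_1/(1+r)^1 + D_2/(1+r)^2 + D_3/(1+r)^3 + D_4/(1+r)^4 + TV/(1+r)^4
    = 22800.00000 + 22800.00000 + 22800.00000 + 22800.00000 + 377104.76190 = 468304.76190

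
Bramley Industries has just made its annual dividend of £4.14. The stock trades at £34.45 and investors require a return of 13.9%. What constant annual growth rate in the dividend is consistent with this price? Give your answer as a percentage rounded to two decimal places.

1.68%

P = D₀(1+g)/(r−g) ⇒ P(r−g) = D₀(1+g) ⇒ g(P+D₀) = P·r − D₀
g = (P·r − D₀)/(P + D₀) = (£34.45×0.139 − £4.14) / (£34.45 + £4.14) = 0.016806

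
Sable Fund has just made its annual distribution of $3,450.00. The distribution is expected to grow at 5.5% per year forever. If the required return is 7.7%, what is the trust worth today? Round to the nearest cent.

$165443.18

D₁ = D₀ × (1 + g) = $3,450.00 × 1.055 = $3,639.7500
Growing perpetuity: P = D₁ / (r − g) = $3,639.7500 / (0.077 − 0.055) = $165,443.18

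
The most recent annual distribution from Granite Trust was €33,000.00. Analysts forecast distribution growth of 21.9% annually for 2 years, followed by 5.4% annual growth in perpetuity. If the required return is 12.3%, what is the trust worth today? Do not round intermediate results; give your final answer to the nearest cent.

D_1 = 40227.00000
D_2 = 49036.71300
Terminal value at year 2: TV = D_2×(1+g_2)/(r−g_2) = 51684.69550/0.069 = 749053.55800
P_0 = D_1/(1+r)^1 + D_2/(1+r)^2 + TV/(1+r)^2
    = 35821.01514 + 38883.18562 + 593954.74848 = 668658.94924

€668658.95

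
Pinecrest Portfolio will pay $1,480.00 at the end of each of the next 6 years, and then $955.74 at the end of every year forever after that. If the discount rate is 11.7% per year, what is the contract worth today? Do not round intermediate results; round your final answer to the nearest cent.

PV of 6-year annuity: $1,480.00 × [1 − (1+0.117)^−6] / 0.117 = 6136.93651
Perpetuity value at year 6: $955.74 / 0.117 = 8168.71795
PV of perpetuity: 8168.71795 / (1+0.117)^6 = 4205.66680
Total PV = 6136.93651 + 4205.66680 = 10342.60331

$10342.60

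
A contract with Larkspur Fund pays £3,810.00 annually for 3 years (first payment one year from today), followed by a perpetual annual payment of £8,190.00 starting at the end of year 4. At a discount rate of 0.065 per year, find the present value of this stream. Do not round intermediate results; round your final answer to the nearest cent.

PV of 3-year annuity: £3,810.00 × [1 − (1+0.065)^−3] / 0.065 = 10090.69170
Perpetuity value at year 3: £8,190.00 / 0.065 = 126000.00000
PV of perpetuity: 126000.00000 / (1+0.065)^3 = 104308.98557
Total PV = 10090.69170 + 104308.98557 = 114399.67726

£114399.68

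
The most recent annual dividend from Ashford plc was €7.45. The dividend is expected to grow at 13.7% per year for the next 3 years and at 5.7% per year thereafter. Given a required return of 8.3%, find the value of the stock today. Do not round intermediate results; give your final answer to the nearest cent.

D_1 = 8.47065
D_2 = 9.63113
D_3 = 10.95059
Terminal value at year 3: TV = D_3×(1+g_2)/(r−g_2) = 11.57478/0.026 = 445.18375
P_0 = D_1/(1+r)^1 + D_2/(1+r)^2 + D_3/(1+r)^3 + TV/(1+r)^3
    = 7.82147 + 8.21146 + 8.62089 + 350.47249 = 375.12631

€375.13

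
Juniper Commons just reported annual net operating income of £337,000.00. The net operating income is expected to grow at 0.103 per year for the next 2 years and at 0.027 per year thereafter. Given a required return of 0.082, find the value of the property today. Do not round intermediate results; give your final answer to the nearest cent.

D_1 = 371711.00000
D_2 = 409997.23300
Terminal value at year 2: TV = D_2×(1+g_2)/(r−g_2) = 421067.15829/0.055 = 7655766.51438
P_0 = D_1/(1+r)^1 + D_2/(1+r)^2 + TV/(1+r)^2
    = 343540.66543 + 350208.27539 + 6539343.61505 = 7233092.55587

£7233092.56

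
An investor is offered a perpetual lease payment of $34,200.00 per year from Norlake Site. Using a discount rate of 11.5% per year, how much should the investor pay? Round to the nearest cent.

Level perpetuity: PV = C / r = $34,200.00 / 0.115 = $297,391.30

$297391.30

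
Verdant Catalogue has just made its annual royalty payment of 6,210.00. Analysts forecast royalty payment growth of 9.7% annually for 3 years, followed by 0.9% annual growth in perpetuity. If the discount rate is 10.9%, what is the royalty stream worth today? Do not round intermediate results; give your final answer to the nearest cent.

D_1 = 6812.37000
D_2 = 7473.16989
D_3 = 8198.06737
Terminal value at year 3: TV = D_3×(1+g_2)/(r−g_2) = 8271.84998/0.1 = 82718.49976
P_0 = D_1/(1+r)^1 + D_2/(1+r)^2 + D_3/(1+r)^3 + TV/(1+r)^3
    = 6142.80433 + 6076.33575 + 6010.58640 + 60646.81679 = 78876.54327

78876.54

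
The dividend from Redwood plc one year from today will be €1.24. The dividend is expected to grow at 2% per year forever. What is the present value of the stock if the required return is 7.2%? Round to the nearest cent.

Growing perpetuity: P = D₁ / (r − g) = €1.2400 / (0.072 − 0.02) = €23.85

€23.85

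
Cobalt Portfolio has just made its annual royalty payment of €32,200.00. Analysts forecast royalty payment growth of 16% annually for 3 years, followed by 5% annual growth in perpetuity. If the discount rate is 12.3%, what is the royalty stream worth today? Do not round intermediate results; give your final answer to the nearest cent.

€613560.89

D_1 = 37352.00000
D_2 = 43328.32000
D_3 = 50260.85120
Terminal value at year 3: TV = D_3×(1+g_2)/(r−g_2) = 52773.89376/0.073 = 722930.05151
P_0 = D_1/(1+r)^1 + D_2/(1+r)^2 + D_3/(1+r)^3 + TV/(1+r)^3
    = 33260.90828 + 34356.77080 + 35488.73920 + 510454.46800 = 613560.88628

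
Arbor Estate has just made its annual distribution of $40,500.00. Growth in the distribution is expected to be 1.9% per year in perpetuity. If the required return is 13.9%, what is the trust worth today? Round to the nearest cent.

D₁ = D₀ × (1 + g) = $40,500.00 × 1.019 = $41,269.5000
Growing perpetuity: P = D₁ / (r − g) = $41,269.5000 / (0.139 − 0.019) = $343,912.50

$343912.50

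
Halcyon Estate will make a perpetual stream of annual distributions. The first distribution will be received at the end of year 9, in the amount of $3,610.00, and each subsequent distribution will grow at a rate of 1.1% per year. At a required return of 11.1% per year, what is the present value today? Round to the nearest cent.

Value at end of year 8: C₁ / (r − g) = $3,610.00 / (0.111 − 0.011) = $36,100.0000
Discount to today: PV = $36,100.0000 / (1 + 0.111)^8 = $36,100.0000 / 2.321200 = $15,552.30

$15552.30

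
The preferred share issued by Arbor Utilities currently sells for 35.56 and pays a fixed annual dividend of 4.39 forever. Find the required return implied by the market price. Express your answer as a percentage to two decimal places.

P = C/r ⇒ r = C/P = 4.39/35.56 = 0.123453

12.35%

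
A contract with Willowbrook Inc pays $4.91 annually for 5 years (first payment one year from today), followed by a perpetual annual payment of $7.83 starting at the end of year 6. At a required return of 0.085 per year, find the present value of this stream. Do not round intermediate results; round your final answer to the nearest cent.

$80.61

PV of 5-year annuity: $4.91 × [1 − (1+0.085)^−5] / 0.085 = 19.34855
Perpetuity value at year 5: $7.83 / 0.085 = 92.11765
PV of perpetuity: 92.11765 / (1+0.085)^5 = 61.26242
Total PV = 19.34855 + 61.26242 = 80.61097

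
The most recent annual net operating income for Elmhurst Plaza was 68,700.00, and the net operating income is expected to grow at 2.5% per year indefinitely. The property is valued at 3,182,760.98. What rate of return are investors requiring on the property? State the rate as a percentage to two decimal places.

D₁ = 68,700.00 × 1.025 = 70,417.5000
P = D₁/(r − g) ⇒ r = D₁/P + g = 70,417.5000/3,182,760.98 + 0.025 = 0.022125 + 0.025 = 0.047125

4.71%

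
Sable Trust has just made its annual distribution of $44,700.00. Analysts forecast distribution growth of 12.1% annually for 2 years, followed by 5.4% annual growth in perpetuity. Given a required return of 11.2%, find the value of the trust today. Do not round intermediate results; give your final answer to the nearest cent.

D_1 = 50108.70000
D_2 = 56171.85270
Terminal value at year 2: TV = D_2×(1+g_2)/(r−g_2) = 59205.13275/0.058 = 1020778.15079
P_0 = D_1/(1+r)^1 + D_2/(1+r)^2 + TV/(1+r)^2
    = 45061.78058 + 45426.48923 + 825508.95948 = 915997.22929

$915997.23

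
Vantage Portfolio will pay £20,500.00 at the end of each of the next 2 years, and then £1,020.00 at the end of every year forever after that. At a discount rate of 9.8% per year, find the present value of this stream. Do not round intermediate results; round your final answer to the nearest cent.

£44307.39

PV of 2-year annuity: £20,500.00 × [1 − (1+0.098)^−2] / 0.098 = 35674.23466
Perpetuity value at year 2: £1,020.00 / 0.098 = 10408.16327
PV of perpetuity: 10408.16327 / (1+0.098)^2 = 8633.15257
Total PV = 35674.23466 + 8633.15257 = 44307.38722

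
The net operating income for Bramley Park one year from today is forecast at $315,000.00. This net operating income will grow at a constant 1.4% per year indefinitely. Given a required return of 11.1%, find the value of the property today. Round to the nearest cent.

Growing perpetuity: P = D₁ / (r − g) = $315,000.0000 / (0.111 − 0.014) = $3,247,422.68

$3247422.68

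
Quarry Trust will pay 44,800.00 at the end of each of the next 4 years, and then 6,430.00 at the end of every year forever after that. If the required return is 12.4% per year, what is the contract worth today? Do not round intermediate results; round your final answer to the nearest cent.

167422.89

PV of 4-year annuity: 44,800.00 × [1 − (1+0.124)^−4] / 0.124 = 134934.80568
Perpetuity value at year 4: 6,430.00 / 0.124 = 51854.83871
PV of perpetuity: 51854.83871 / (1+0.124)^4 = 32488.07977
Total PV = 134934.80568 + 32488.07977 = 167422.88545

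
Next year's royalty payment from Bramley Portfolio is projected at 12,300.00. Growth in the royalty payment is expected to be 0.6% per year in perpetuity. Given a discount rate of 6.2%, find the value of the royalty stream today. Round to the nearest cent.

Growing perpetuity: P = D₁ / (r − g) = 12,300.0000 / (0.062 − 0.006) = 219,642.86

219642.86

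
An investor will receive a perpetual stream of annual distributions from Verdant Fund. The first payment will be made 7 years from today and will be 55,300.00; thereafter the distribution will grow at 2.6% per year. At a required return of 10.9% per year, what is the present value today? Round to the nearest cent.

Value at end of year 6: C₁ / (r − g) = 55,300.00 / (0.109 − 0.026) = 666,265.0602
Discount to today: PV = 666,265.0602 / (1 + 0.109)^6 = 666,265.0602 / 1.860327 = 358,144.07

358144.07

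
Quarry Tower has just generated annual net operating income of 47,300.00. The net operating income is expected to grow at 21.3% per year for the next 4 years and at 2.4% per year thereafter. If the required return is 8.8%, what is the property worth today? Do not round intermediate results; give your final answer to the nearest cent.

1419406.84

D_1 = 57374.90000
D_2 = 69595.75370
D_3 = 84419.64924
D_4 = 102401.03453
Terminal value at year 4: TV = D_4×(1+g_2)/(r−g_2) = 104858.65935/0.064 = 1638416.55241
P_0 = D_1/(1+r)^1 + D_2/(1+r)^2 + D_3/(1+r)^3 + D_4/(1+r)^4 + TV/(1+r)^4
    = 52734.28309 + 58792.90936 + 65547.60943 + 73078.35500 + 1169253.67992 = 1419406.83679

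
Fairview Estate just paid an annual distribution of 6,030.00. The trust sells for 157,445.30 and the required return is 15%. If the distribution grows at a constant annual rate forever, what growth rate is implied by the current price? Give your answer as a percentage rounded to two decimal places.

P = D₀(1+g)/(r−g) ⇒ P(r−g) = D₀(1+g) ⇒ g(P+D₀) = P·r − D₀
g = (P·r − D₀)/(P + D₀) = (157,445.30×0.15 − 6,030.00) / (157,445.30 + 6,030.00) = 0.107581

10.76%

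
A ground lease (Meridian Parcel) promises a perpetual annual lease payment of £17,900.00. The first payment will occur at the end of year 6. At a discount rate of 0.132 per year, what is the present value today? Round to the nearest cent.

£72953.64

Value at end of year 5: C / r = £17,900.00 / 0.132 = £135,606.0606
Discount to today: PV = £135,606.0606 / (1 + 0.132)^5 = £135,606.0606 / 1.858798 = £72,953.64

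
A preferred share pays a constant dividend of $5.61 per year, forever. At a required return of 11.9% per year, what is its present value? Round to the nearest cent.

$47.14

Level perpetuity: PV = C / r = $5.61 / 0.119 = $47.14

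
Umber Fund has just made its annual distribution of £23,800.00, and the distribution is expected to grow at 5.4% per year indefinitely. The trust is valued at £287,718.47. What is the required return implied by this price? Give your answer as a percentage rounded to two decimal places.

D₁ = £23,800.00 × 1.054 = £25,085.2000
P = D₁/(r − g) ⇒ r = D₁/P + g = £25,085.2000/£287,718.47 + 0.054 = 0.087187 + 0.054 = 0.141187

14.12%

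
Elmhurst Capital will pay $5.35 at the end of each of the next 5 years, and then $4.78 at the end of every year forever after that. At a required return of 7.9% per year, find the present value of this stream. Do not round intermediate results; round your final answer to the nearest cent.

PV of 5-year annuity: $5.35 × [1 − (1+0.079)^−5] / 0.079 = 21.41742
Perpetuity value at year 5: $4.78 / 0.079 = 60.50633
PV of perpetuity: 60.50633 / (1+0.079)^5 = 41.37077
Total PV = 21.41742 + 41.37077 = 62.78818

$62.79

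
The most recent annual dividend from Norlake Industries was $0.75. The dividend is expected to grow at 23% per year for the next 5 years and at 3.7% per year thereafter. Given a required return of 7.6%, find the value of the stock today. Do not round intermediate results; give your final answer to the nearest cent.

D_1 = 0.92250
D_2 = 1.13468
D_3 = 1.39565
D_4 = 1.71665
D_5 = 2.11148
Terminal value at year 5: TV = D_5×(1+g_2)/(r−g_2) = 2.18960/0.039 = 56.14369
P_0 = D_1/(1+r)^1 + D_2/(1+r)^2 + D_3/(1+r)^3 + D_4/(1+r)^4 + D_5/(1+r)^5 + TV/(1+r)^5
    = 0.85734 + 0.98005 + 1.12031 + 1.28066 + 1.46395 + 38.92599 = 44.62829

$44.63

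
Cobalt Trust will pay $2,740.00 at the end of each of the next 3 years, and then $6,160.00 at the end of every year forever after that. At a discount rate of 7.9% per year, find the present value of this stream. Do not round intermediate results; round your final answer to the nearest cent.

$69145.08

PV of 3-year annuity: $2,740.00 × [1 − (1+0.079)^−3] / 0.079 = 7074.00643
Perpetuity value at year 3: $6,160.00 / 0.079 = 77974.68354
PV of perpetuity: 77974.68354 / (1+0.079)^3 = 62071.07784
Total PV = 7074.00643 + 62071.07784 = 69145.08428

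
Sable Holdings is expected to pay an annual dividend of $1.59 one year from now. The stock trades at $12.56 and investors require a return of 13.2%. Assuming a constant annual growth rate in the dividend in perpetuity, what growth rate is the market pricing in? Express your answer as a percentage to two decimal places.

0.54%

P = D₁/(r−g) ⇒ g = r − D₁/P = 0.132 − $1.59/$12.56 = 0.005408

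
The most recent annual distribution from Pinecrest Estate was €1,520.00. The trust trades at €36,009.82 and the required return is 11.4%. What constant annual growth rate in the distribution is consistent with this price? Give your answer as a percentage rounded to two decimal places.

P = D₀(1+g)/(r−g) ⇒ P(r−g) = D₀(1+g) ⇒ g(P+D₀) = P·r − D₀
g = (P·r − D₀)/(P + D₀) = (€36,009.82×0.114 − €1,520.00) / (€36,009.82 + €1,520.00) = 0.068882

6.89%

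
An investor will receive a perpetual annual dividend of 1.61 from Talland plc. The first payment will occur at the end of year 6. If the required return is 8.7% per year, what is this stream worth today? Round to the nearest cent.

Value at end of year 5: C / r = 1.61 / 0.087 = 18.5057
Discount to today: PV = 18.5057 / (1 + 0.087)^5 = 18.5057 / 1.517566 = 12.19

12.19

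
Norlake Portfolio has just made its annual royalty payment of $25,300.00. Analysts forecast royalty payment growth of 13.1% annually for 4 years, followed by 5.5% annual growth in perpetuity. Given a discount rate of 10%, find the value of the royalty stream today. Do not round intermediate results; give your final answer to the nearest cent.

D_1 = 28614.30000
D_2 = 32362.77330
D_3 = 36602.29660
D_4 = 41397.19746
Terminal value at year 4: TV = D_4×(1+g_2)/(r−g_2) = 43674.04332/0.045 = 970534.29594
P_0 = D_1/(1+r)^1 + D_2/(1+r)^2 + D_3/(1+r)^3 + D_4/(1+r)^4 + TV/(1+r)^4
    = 26013.00000 + 26746.09364 + 27499.84718 + 28274.84288 + 662887.98302 = 771421.76672

$771421.77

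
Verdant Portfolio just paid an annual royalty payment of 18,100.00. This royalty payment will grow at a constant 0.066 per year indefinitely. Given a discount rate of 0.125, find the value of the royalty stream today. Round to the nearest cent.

D₁ = D₀ × (1 + g) = 18,100.00 × 1.066 = 19,294.6000
Growing perpetuity: P = D₁ / (r − g) = 19,294.6000 / (0.125 − 0.066) = 327,027.12

327027.12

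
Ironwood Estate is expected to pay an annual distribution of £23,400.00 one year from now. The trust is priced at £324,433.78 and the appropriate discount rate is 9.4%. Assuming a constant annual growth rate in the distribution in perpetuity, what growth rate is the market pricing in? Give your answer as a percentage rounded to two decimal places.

P = D₁/(r−g) ⇒ g = r − D₁/P = 0.094 − £23,400.00/£324,433.78 = 0.021874

2.19%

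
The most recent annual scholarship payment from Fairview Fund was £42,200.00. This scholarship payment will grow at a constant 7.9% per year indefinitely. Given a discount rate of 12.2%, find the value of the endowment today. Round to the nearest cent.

D₁ = D₀ × (1 + g) = £42,200.00 × 1.079 = £45,533.8000
Growing perpetuity: P = D₁ / (r − g) = £45,533.8000 / (0.122 − 0.079) = £1,058,925.58

£1058925.58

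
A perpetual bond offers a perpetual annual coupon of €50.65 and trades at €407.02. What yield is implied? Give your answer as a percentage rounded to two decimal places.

12.44%

P = C/r ⇒ r = C/P = €50.65/€407.02 = 0.124441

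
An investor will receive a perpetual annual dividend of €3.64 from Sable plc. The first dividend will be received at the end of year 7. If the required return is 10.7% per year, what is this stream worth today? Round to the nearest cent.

€18.49

Value at end of year 6: C / r = €3.64 / 0.107 = €34.0187
Discount to today: PV = €34.0187 / (1 + 0.107)^6 = €34.0187 / 1.840288 = €18.49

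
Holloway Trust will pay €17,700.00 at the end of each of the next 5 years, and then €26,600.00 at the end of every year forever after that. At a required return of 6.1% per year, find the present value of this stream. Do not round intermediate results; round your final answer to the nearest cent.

PV of 5-year annuity: €17,700.00 × [1 − (1+0.061)^−5] / 0.061 = 74356.44530
Perpetuity value at year 5: €26,600.00 / 0.061 = 436065.57377
PV of perpetuity: 436065.57377 / (1+0.061)^5 = 324320.85936
Total PV = 74356.44530 + 324320.85936 = 398677.30466

€398677.30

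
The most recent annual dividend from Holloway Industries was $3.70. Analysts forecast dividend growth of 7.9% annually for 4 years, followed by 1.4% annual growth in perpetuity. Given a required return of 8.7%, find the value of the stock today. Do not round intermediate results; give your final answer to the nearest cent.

D_1 = 3.99230
D_2 = 4.30769
D_3 = 4.64800
D_4 = 5.01519
Terminal value at year 4: TV = D_4×(1+g_2)/(r−g_2) = 5.08540/0.073 = 69.66307
P_0 = D_1/(1+r)^1 + D_2/(1+r)^2 + D_3/(1+r)^3 + D_4/(1+r)^4 + TV/(1+r)^4
    = 3.67277 + 3.64574 + 3.61891 + 3.59227 + 49.89815 = 64.42784

$64.43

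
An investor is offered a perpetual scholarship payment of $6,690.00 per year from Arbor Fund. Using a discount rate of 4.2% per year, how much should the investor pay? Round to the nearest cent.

$159285.71

Level perpetuity: PV = C / r = $6,690.00 / 0.042 = $159,285.71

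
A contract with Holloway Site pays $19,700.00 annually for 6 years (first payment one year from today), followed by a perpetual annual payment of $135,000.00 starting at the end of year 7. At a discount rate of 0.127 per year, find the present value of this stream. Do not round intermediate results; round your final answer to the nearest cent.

PV of 6-year annuity: $19,700.00 × [1 − (1+0.127)^−6] / 0.127 = 79414.07854
Perpetuity value at year 6: $135,000.00 / 0.127 = 1062992.12598
PV of perpetuity: 1062992.12598 / (1+0.127)^6 = 518783.97357
Total PV = 79414.07854 + 518783.97357 = 598198.05211

$598198.05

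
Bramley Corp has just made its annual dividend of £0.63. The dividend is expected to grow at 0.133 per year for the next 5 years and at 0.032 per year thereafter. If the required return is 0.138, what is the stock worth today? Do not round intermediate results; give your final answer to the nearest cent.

D_1 = 0.71379
D_2 = 0.80872
D_3 = 0.91628
D_4 = 1.03815
D_5 = 1.17622
Terminal value at year 5: TV = D_5×(1+g_2)/(r−g_2) = 1.21386/0.106 = 11.45154
P_0 = D_1/(1+r)^1 + D_2/(1+r)^2 + D_3/(1+r)^3 + D_4/(1+r)^4 + D_5/(1+r)^5 + TV/(1+r)^5
    = 0.62723 + 0.62448 + 0.62173 + 0.61900 + 0.61628 + 6.00002 = 9.10874

£9.11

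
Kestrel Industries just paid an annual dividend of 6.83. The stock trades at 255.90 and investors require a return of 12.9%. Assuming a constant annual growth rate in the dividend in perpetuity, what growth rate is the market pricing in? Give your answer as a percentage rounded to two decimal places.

9.97%

P = D₀(1+g)/(r−g) ⇒ P(r−g) = D₀(1+g) ⇒ g(P+D₀) = P·r − D₀
g = (P·r − D₀)/(P + D₀) = (255.90×0.129 − 6.83) / (255.90 + 6.83) = 0.099650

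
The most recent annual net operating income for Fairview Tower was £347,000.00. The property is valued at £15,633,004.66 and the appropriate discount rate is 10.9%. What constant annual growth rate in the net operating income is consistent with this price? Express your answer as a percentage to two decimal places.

P = D₀(1+g)/(r−g) ⇒ P(r−g) = D₀(1+g) ⇒ g(P+D₀) = P·r − D₀
g = (P·r − D₀)/(P + D₀) = (£15,633,004.66×0.109 − £347,000.00) / (£15,633,004.66 + £347,000.00) = 0.084918

8.49%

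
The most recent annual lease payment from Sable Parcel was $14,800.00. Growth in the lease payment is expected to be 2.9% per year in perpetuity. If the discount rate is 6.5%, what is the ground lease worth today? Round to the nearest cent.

$423033.33

D₁ = D₀ × (1 + g) = $14,800.00 × 1.029 = $15,229.2000
Growing perpetuity: P = D₁ / (r − g) = $15,229.2000 / (0.065 − 0.029) = $423,033.33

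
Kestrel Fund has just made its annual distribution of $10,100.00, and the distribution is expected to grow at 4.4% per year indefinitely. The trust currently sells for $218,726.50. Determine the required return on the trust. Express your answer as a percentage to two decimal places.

D₁ = $10,100.00 × 1.044 = $10,544.4000
P = D₁/(r − g) ⇒ r = D₁/P + g = $10,544.4000/$218,726.50 + 0.044 = 0.048208 + 0.044 = 0.092208

9.22%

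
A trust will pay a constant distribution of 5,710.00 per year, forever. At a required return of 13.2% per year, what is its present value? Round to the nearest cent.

43257.58

Level perpetuity: PV = C / r = 5,710.00 / 0.132 = 43,257.58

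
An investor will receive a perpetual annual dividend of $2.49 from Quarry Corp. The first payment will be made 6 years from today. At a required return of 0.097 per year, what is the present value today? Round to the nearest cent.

Value at end of year 5: C / r = $2.49 / 0.097 = $25.6701
Discount to today: PV = $25.6701 / (1 + 0.097)^5 = $25.6701 / 1.588668 = $16.16

$16.16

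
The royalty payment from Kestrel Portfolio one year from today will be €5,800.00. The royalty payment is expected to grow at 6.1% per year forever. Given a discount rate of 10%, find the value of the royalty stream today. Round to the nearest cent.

Growing perpetuity: P = D₁ / (r − g) = €5,800.0000 / (0.1 − 0.061) = €148,717.95

€148717.95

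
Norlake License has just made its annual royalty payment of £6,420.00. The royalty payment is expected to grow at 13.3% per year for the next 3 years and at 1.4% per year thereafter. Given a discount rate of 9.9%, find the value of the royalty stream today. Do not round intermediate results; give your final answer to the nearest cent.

D_1 = 7273.86000
D_2 = 8241.28338
D_3 = 9337.37407
Terminal value at year 3: TV = D_3×(1+g_2)/(r−g_2) = 9468.09731/0.085 = 111389.38008
P_0 = D_1/(1+r)^1 + D_2/(1+r)^2 + D_3/(1+r)^3 + TV/(1+r)^3
    = 6618.61692 + 6823.37850 + 7034.47484 + 83917.14686 = 104393.61713

£104393.62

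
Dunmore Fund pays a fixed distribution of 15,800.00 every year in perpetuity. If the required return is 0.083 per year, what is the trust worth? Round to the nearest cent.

Level perpetuity: PV = C / r = 15,800.00 / 0.083 = 190,361.45

190361.45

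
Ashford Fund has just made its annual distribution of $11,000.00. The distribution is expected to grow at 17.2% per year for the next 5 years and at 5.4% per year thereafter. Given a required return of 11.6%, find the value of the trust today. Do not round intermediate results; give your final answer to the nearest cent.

$302723.18

D_1 = 12892.00000
D_2 = 15109.42400
D_3 = 17708.24493
D_4 = 20754.06306
D_5 = 24323.76190
Terminal value at year 5: TV = D_5×(1+g_2)/(r−g_2) = 25637.24504/0.062 = 413503.95232
P_0 = D_1/(1+r)^1 + D_2/(1+r)^2 + D_3/(1+r)^3 + D_4/(1+r)^4 + D_5/(1+r)^5 + TV/(1+r)^5
    = 11551.97133 + 12131.64014 + 12740.39627 + 13379.69931 + 14051.08207 + 238868.39526 = 302723.18439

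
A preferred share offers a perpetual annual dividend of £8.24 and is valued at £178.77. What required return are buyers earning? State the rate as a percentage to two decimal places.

4.61%

P = C/r ⇒ r = C/P = £8.24/£178.77 = 0.046093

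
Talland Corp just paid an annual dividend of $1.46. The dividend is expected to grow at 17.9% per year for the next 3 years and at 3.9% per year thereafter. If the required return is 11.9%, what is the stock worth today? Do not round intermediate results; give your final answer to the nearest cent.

$27.05

D_1 = 1.72134
D_2 = 2.02946
D_3 = 2.39273
Terminal value at year 3: TV = D_3×(1+g_2)/(r−g_2) = 2.48605/0.08 = 31.07562
P_0 = D_1/(1+r)^1 + D_2/(1+r)^2 + D_3/(1+r)^3 + TV/(1+r)^3
    = 1.53828 + 1.62077 + 1.70767 + 22.17837 = 27.04509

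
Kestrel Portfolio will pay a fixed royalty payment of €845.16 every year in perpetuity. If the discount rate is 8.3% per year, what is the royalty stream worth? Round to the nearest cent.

€10182.65

Level perpetuity: PV = C / r = €845.16 / 0.083 = €10,182.65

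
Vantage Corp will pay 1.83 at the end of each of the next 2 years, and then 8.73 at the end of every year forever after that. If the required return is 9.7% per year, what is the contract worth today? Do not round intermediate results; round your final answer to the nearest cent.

PV of 2-year annuity: 1.83 × [1 − (1+0.097)^−2] / 0.097 = 3.18887
Perpetuity value at year 2: 8.73 / 0.097 = 90.00000
PV of perpetuity: 90.00000 / (1+0.097)^2 = 74.78754
Total PV = 3.18887 + 74.78754 = 77.97641

77.98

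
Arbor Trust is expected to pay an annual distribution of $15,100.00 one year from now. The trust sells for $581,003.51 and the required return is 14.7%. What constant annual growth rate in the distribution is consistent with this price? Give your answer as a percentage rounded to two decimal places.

P = D₁/(r−g) ⇒ g = r − D₁/P = 0.147 − $15,100.00/$581,003.51 = 0.121010

12.10%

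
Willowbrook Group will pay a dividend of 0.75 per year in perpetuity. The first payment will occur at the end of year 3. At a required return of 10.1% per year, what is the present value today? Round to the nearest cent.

6.13

Value at end of year 2: C / r = 0.75 / 0.101 = 7.4257
Discount to today: PV = 7.4257 / (1 + 0.101)^2 = 7.4257 / 1.212201 = 6.13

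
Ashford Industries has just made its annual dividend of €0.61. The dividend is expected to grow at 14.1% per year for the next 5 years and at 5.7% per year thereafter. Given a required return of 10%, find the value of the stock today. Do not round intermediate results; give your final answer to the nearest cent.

D_1 = 0.69601
D_2 = 0.79415
D_3 = 0.90612
D_4 = 1.03389
D_5 = 1.17966
Terminal value at year 5: TV = D_5×(1+g_2)/(r−g_2) = 1.24690/0.043 = 28.99777
P_0 = D_1/(1+r)^1 + D_2/(1+r)^2 + D_3/(1+r)^3 + D_4/(1+r)^4 + D_5/(1+r)^5 + TV/(1+r)^5
    = 0.63274 + 0.65632 + 0.68078 + 0.70616 + 0.73248 + 18.00533 = 21.41381

€21.41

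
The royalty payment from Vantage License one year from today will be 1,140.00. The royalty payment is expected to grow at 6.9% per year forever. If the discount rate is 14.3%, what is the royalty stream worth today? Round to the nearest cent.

15405.41

Growing perpetuity: P = D₁ / (r − g) = 1,140.0000 / (0.143 − 0.069) = 15,405.41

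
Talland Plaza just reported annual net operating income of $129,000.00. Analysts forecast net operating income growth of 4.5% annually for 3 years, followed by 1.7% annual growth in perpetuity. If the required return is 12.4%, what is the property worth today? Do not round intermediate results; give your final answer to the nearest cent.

$1320422.79

D_1 = 134805.00000
D_2 = 140871.22500
D_3 = 147210.43013
Terminal value at year 3: TV = D_3×(1+g_2)/(r−g_2) = 149713.00744/0.107 = 1399186.98539
P_0 = D_1/(1+r)^1 + D_2/(1+r)^2 + D_3/(1+r)^3 + TV/(1+r)^3
    = 119933.27402 + 111503.80014 + 103666.78927 + 985318.92233 = 1320422.78576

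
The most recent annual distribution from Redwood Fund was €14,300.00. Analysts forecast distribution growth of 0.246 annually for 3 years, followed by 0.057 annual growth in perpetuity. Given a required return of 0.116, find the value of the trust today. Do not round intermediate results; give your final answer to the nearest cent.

€410243.49

D_1 = 17817.80000
D_2 = 22200.97880
D_3 = 27662.41958
Terminal value at year 3: TV = D_3×(1+g_2)/(r−g_2) = 29239.17750/0.059 = 495579.27968
P_0 = D_1/(1+r)^1 + D_2/(1+r)^2 + D_3/(1+r)^3 + TV/(1+r)^3
    = 15965.77061 + 17825.58260 + 19902.03935 + 356550.09483 = 410243.48739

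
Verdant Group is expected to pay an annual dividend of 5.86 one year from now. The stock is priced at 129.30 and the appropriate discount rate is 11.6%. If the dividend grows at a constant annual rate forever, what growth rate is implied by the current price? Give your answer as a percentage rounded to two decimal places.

P = D₁/(r−g) ⇒ g = r − D₁/P = 0.116 − 5.86/129.30 = 0.070679

7.07%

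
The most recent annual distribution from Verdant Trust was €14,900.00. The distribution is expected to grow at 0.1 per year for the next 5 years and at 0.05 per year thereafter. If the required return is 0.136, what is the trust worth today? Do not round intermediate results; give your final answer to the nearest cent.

€222572.94

D_1 = 16390.00000
D_2 = 18029.00000
D_3 = 19831.90000
D_4 = 21815.09000
D_5 = 23996.59900
Terminal value at year 5: TV = D_5×(1+g_2)/(r−g_2) = 25196.42895/0.086 = 292981.73198
P_0 = D_1/(1+r)^1 + D_2/(1+r)^2 + D_3/(1+r)^3 + D_4/(1+r)^4 + D_5/(1+r)^5 + TV/(1+r)^5
    = 14427.81690 + 13970.59735 + 13527.86715 + 13099.16714 + 12684.05269 + 154863.43397 = 222572.93520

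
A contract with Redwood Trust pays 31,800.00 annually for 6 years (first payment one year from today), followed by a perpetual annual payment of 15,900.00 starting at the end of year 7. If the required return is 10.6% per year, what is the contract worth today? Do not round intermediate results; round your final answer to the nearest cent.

218047.82

PV of 6-year annuity: 31,800.00 × [1 − (1+0.106)^−6] / 0.106 = 136095.64507
Perpetuity value at year 6: 15,900.00 / 0.106 = 150000.00000
PV of perpetuity: 150000.00000 / (1+0.106)^6 = 81952.17747
Total PV = 136095.64507 + 81952.17747 = 218047.82253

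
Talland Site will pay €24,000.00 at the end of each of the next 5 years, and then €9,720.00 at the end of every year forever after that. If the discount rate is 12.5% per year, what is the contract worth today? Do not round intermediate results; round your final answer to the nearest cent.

PV of 5-year annuity: €24,000.00 × [1 − (1+0.125)^−5] / 0.125 = 85453.64020
Perpetuity value at year 5: €9,720.00 / 0.125 = 77760.00000
PV of perpetuity: 77760.00000 / (1+0.125)^5 = 43151.27572
Total PV = 85453.64020 + 43151.27572 = 128604.91592

€128604.92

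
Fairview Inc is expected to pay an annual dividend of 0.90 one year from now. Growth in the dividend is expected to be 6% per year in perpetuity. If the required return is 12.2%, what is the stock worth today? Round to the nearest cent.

14.52

Growing perpetuity: P = D₁ / (r − g) = 0.9000 / (0.122 − 0.06) = 14.52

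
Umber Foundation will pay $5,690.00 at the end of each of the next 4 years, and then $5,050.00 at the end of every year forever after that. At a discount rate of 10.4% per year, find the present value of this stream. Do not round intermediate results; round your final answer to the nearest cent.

$50568.96

PV of 4-year annuity: $5,690.00 × [1 − (1+0.104)^−4] / 0.104 = 17881.46089
Perpetuity value at year 4: $5,050.00 / 0.104 = 48557.69231
PV of perpetuity: 48557.69231 / (1+0.104)^4 = 32687.50294
Total PV = 17881.46089 + 32687.50294 = 50568.96383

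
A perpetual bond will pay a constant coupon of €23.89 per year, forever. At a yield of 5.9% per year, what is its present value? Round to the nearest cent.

Level perpetuity: PV = C / r = €23.89 / 0.059 = €404.92

€404.92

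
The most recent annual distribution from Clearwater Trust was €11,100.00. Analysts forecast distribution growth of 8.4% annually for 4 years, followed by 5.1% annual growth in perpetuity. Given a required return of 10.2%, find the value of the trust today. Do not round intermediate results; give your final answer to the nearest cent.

€256780.21

D_1 = 12032.40000
D_2 = 13043.12160
D_3 = 14138.74381
D_4 = 15326.39829
Terminal value at year 4: TV = D_4×(1+g_2)/(r−g_2) = 16108.04461/0.051 = 315844.01192
P_0 = D_1/(1+r)^1 + D_2/(1+r)^2 + D_3/(1+r)^3 + D_4/(1+r)^4 + TV/(1+r)^4
    = 10918.69328 + 10740.34802 + 10564.91584 + 10392.34916 + 214163.90126 = 256780.20757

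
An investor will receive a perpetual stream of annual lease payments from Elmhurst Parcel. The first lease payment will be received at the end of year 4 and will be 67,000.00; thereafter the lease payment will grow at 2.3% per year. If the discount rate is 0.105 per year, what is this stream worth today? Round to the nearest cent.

605583.62

Value at end of year 3: C₁ / (r − g) = 67,000.00 / (0.105 − 0.023) = 817,073.1707
Discount to today: PV = 817,073.1707 / (1 + 0.105)^3 = 817,073.1707 / 1.349233 = 605,583.62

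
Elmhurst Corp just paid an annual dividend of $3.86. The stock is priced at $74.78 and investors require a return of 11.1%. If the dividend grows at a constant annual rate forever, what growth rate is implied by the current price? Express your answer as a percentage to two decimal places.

P = D₀(1+g)/(r−g) ⇒ P(r−g) = D₀(1+g) ⇒ g(P+D₀) = P·r − D₀
g = (P·r − D₀)/(P + D₀) = ($74.78×0.111 − $3.86) / ($74.78 + $3.86) = 0.056467

5.65%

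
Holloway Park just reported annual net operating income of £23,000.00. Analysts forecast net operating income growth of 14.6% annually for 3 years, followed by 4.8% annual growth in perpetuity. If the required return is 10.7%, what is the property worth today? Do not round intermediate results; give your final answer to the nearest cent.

D_1 = 26358.00000
D_2 = 30206.26800
D_3 = 34616.38313
Terminal value at year 3: TV = D_3×(1+g_2)/(r−g_2) = 36277.96952/0.059 = 614880.83929
P_0 = D_1/(1+r)^1 + D_2/(1+r)^2 + D_3/(1+r)^3 + TV/(1+r)^3
    = 23810.29810 + 24649.14329 + 25517.54130 + 453260.73353 = 527237.71622

£527237.72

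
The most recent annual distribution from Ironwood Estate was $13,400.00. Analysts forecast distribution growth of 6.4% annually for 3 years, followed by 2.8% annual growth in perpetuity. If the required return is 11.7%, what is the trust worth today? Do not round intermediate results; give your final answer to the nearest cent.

$170278.86

D_1 = 14257.60000
D_2 = 15170.08640
D_3 = 16140.97193
Terminal value at year 3: TV = D_3×(1+g_2)/(r−g_2) = 16592.91914/0.089 = 186437.29375
P_0 = D_1/(1+r)^1 + D_2/(1+r)^2 + D_3/(1+r)^3 + TV/(1+r)^3
    = 12764.18979 + 12158.54784 + 11581.64271 + 133774.47982 = 170278.86017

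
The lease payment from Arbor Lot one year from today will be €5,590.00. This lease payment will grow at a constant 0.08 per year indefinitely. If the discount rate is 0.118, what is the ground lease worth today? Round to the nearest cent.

€147105.26

Growing perpetuity: P = D₁ / (r − g) = €5,590.0000 / (0.118 − 0.08) = €147,105.26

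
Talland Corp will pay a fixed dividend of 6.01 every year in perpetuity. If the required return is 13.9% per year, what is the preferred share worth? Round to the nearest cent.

43.24

Level perpetuity: PV = C / r = 6.01 / 0.139 = 43.24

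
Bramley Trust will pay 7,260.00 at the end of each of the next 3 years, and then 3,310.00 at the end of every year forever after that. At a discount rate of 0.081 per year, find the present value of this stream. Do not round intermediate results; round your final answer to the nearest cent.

51025.39

PV of 3-year annuity: 7,260.00 × [1 − (1+0.081)^−3] / 0.081 = 18676.01580
Perpetuity value at year 3: 3,310.00 / 0.081 = 40864.19753
PV of perpetuity: 40864.19753 / (1+0.081)^3 = 32349.37490
Total PV = 18676.01580 + 32349.37490 = 51025.39070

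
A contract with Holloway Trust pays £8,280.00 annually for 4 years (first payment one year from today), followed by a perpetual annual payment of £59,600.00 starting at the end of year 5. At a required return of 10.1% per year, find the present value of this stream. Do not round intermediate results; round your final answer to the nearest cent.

PV of 4-year annuity: £8,280.00 × [1 − (1+0.101)^−4] / 0.101 = 26189.77079
Perpetuity value at year 4: £59,600.00 / 0.101 = 590099.00990
PV of perpetuity: 590099.00990 / (1+0.101)^4 = 401583.26844
Total PV = 26189.77079 + 401583.26844 = 427773.03923

£427773.04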